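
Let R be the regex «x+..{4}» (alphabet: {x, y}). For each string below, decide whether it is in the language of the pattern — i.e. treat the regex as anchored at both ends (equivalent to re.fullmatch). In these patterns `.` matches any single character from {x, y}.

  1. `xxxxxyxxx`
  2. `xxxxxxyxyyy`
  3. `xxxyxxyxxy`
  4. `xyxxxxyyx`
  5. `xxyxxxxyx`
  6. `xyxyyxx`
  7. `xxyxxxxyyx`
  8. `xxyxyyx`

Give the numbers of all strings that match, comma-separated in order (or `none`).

1 → match
2 → match
3 → no match
4 → no match
5 → no match
6 → no match
7 → no match
8 → match

1, 2, 8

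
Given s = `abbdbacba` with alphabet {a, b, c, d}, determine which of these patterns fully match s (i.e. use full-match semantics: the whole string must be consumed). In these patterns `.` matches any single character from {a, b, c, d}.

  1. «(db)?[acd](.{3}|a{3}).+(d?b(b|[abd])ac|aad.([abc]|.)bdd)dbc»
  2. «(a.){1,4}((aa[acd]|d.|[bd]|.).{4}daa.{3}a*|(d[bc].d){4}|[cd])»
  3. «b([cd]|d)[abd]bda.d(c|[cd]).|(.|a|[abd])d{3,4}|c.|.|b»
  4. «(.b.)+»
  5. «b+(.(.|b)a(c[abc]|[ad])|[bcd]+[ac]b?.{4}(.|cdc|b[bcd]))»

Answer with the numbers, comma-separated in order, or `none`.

1 → no match — must end with `dbc`
2 → no match
3 → no match
4 → match
5 → no match — must start with `b`

4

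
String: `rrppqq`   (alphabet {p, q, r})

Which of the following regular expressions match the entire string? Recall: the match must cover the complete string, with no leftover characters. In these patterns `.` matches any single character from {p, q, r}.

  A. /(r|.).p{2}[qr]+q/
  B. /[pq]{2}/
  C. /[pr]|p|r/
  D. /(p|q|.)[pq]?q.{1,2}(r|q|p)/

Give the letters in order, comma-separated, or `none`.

A

A → match
B → no match
C → no match
D → no match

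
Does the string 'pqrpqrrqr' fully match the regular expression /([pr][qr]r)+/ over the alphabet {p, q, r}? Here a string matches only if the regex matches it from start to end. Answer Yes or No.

Yes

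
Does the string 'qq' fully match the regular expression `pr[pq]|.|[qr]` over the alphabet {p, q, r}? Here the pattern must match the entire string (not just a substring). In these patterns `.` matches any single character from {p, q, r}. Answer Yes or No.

No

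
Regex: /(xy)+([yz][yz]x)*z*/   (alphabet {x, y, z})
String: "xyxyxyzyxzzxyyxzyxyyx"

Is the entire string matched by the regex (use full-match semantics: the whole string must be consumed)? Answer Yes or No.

Yes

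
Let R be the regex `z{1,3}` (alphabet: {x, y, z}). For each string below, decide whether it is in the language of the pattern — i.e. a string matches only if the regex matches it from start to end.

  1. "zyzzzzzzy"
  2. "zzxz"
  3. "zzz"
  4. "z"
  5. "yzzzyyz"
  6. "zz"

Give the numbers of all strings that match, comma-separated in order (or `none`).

3, 4, 6

1. "zyzzzzzzy" → no match — must end with "z"
2. "zzxz" → no match
3. "zzz" → match
4. "z" → match
5. "yzzzyyz" → no match — must start with "z"
6. "zz" → match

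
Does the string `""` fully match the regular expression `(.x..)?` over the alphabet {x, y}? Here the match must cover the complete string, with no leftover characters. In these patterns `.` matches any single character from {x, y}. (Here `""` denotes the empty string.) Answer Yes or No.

Yes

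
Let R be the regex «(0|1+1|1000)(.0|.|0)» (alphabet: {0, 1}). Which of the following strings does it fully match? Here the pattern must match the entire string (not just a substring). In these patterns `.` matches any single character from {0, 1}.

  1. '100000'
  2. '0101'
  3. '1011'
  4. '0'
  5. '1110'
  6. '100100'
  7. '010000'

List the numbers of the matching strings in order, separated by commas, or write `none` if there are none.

1. '100000' → match
2. '0101' → no match
3. '1011' → no match
4. '0' → no match
5. '1110' → match
6. '100100' → no match
7. '010000' → no match

1, 5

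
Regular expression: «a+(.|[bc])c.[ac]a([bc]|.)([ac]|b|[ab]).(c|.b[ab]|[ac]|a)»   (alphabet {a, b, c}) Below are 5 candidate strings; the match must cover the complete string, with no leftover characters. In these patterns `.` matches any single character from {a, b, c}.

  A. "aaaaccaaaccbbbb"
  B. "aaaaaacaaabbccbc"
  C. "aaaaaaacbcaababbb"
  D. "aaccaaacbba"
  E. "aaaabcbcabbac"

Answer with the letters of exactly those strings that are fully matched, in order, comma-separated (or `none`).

A, C, D, E

A → match
B → no match
C → match
D → match
E → match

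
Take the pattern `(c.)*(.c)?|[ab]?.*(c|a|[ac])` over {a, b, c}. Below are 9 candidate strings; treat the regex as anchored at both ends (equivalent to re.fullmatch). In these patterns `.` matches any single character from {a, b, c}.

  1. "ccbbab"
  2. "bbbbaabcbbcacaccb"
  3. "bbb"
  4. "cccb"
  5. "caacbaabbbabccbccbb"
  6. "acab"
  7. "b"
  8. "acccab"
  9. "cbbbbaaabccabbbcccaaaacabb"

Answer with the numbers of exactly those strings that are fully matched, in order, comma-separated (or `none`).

1 → no match
2 → no match
3 → no match
4 → match
5 → no match
6 → no match
7 → no match
8 → no match
9 → no match

4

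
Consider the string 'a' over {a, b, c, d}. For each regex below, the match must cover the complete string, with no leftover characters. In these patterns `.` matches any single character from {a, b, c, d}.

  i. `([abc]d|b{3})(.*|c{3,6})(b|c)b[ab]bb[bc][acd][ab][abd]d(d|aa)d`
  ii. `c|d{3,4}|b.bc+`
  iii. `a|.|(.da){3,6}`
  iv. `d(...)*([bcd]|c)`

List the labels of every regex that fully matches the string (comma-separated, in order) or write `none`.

i → no match — must end with 'd'
ii → no match
iii → match
iv → no match — must start with 'd'

iii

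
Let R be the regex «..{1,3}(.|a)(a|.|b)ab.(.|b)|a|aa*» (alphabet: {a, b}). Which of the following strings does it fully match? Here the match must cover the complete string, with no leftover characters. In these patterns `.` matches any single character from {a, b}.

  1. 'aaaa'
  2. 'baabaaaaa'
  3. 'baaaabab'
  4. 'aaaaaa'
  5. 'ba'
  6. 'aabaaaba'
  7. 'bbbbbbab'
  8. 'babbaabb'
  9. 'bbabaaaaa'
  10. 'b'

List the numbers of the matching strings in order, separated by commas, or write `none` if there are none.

1, 3, 4

1. 'aaaa' → match
2. 'baabaaaaa' → no match
3. 'baaaabab' → match
4. 'aaaaaa' → match
5. 'ba' → no match
6. 'aabaaaba' → no match
7. 'bbbbbbab' → no match
8. 'babbaabb' → no match
9. 'bbabaaaaa' → no match
10. 'b' → no match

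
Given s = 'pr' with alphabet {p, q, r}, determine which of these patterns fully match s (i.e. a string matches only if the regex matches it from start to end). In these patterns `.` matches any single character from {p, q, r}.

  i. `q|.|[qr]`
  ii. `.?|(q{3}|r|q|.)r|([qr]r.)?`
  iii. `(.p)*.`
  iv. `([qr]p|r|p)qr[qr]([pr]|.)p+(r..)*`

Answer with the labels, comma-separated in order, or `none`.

i → no match
ii → match
iii → no match
iv → no match

ii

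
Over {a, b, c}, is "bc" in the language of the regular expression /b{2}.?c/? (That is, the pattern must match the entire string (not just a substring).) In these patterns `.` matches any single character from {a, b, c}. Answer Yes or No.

No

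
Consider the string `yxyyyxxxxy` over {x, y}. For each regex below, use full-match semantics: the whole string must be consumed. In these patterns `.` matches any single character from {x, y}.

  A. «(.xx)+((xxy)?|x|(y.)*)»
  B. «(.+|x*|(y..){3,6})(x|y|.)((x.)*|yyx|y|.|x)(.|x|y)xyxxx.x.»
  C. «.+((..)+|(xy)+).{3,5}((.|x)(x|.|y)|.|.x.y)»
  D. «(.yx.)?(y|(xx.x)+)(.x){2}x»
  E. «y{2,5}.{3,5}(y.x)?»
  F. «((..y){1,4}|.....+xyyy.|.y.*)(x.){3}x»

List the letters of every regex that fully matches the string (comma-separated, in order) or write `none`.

A → no match
B → no match
C → match
D → no match — must end with `xx`
E → no match
F → no match — must end with `x`

C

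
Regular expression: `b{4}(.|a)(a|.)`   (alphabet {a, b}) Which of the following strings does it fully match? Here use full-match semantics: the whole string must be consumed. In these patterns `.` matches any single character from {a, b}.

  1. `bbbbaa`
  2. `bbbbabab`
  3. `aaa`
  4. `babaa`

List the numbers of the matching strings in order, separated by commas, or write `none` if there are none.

1

1 → match
2 → no match
3 → no match — must start with `b`
4 → no match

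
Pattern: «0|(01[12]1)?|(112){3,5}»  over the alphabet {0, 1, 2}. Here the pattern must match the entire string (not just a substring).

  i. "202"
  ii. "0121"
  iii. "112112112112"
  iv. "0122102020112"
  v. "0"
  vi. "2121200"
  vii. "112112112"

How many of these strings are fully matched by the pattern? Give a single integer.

i → no match
ii → match
iii → match
iv → no match
v → match
vi → no match
vii → match
Total matched: 4

4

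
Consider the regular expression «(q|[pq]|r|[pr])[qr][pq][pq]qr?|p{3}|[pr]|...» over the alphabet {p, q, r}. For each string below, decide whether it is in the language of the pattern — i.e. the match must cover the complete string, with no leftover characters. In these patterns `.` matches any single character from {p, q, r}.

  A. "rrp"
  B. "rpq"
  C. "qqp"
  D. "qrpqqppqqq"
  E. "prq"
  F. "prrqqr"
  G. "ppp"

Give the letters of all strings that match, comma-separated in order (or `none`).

A → match
B → match
C → match
D → no match
E → match
F → no match
G → match

A, B, C, E, G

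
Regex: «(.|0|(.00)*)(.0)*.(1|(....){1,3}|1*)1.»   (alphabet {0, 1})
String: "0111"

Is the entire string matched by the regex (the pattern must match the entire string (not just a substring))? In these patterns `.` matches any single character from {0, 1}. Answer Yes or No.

Yes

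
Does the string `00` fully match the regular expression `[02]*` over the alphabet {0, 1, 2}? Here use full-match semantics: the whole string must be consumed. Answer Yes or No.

Yes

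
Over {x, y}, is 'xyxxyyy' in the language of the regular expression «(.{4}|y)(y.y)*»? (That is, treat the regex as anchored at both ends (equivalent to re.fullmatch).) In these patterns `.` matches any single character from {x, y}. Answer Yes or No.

Yes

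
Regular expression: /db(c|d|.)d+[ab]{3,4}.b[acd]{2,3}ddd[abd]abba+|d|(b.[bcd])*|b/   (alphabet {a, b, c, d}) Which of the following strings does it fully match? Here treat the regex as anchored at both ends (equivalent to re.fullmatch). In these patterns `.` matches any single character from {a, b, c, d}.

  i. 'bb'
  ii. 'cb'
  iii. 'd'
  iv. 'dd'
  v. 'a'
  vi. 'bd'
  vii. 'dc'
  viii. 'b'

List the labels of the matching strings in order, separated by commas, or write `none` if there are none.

i → no match
ii → no match
iii → match
iv → no match
v → no match
vi → no match
vii → no match
viii → match

iii, viii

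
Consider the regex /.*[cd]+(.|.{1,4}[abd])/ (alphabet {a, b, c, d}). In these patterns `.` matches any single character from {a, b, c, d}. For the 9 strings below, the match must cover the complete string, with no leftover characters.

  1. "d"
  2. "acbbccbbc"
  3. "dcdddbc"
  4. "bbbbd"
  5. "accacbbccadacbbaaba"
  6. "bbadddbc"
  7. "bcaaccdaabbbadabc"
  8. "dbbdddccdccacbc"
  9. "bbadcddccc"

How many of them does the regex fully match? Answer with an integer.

1

1 → no match
2 → no match
3 → no match
4 → no match
5 → no match
6 → no match
7 → no match
8 → no match
9 → match
Total matched: 1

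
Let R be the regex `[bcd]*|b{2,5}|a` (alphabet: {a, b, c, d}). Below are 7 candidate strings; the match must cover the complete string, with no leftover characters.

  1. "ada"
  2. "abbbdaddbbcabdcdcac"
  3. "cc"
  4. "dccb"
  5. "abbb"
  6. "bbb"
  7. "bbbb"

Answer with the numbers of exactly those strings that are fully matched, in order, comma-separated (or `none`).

1. "ada" → no match
2 → no match
3. "cc" → match
4. "dccb" → match
5. "abbb" → no match
6. "bbb" → match
7. "bbbb" → match

3, 4, 6, 7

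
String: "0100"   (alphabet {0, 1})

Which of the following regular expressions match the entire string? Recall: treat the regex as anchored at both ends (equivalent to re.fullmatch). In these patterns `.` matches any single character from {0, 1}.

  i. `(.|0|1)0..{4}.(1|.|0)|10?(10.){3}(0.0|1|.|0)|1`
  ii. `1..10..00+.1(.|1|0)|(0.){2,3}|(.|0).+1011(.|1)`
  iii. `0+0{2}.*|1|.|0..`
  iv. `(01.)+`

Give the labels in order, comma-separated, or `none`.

ii

i → no match
ii → match
iii → no match
iv → no match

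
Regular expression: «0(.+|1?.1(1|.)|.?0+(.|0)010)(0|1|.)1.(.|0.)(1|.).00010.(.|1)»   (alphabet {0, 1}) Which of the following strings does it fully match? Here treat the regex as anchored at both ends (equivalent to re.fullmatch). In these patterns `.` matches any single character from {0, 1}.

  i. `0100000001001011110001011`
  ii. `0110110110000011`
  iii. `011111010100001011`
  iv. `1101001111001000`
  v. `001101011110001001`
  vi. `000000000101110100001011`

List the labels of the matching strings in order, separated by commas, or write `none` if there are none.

vi

i → no match
ii → no match
iii → no match
iv → no match — must start with `0`
v → no match
vi → match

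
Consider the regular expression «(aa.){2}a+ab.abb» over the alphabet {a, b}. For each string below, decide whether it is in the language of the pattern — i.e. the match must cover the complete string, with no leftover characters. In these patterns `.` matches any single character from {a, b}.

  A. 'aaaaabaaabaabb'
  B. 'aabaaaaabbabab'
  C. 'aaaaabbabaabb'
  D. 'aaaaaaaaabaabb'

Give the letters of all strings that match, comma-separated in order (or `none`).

A, D

A → match
B → no match — must end with 'abb'
C → no match
D → match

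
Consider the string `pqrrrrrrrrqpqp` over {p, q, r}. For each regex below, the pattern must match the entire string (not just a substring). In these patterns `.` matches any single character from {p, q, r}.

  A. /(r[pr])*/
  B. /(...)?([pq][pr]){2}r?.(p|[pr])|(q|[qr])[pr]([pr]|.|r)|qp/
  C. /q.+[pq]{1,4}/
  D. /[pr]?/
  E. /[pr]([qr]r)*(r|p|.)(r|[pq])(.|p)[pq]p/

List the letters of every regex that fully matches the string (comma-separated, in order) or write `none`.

E

A → no match
B → no match
C → no match — must start with `q`
D → no match
E → match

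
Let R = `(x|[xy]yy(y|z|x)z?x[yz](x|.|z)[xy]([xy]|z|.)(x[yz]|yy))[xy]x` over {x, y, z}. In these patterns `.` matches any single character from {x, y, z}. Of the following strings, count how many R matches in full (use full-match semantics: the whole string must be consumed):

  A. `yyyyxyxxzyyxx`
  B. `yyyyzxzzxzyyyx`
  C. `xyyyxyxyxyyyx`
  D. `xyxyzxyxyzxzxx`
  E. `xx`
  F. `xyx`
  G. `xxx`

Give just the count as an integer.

5

A → match
B → match
C → match
D → no match
E. `xx` → no match
F. `xyx` → match
G. `xxx` → match
Total matched: 5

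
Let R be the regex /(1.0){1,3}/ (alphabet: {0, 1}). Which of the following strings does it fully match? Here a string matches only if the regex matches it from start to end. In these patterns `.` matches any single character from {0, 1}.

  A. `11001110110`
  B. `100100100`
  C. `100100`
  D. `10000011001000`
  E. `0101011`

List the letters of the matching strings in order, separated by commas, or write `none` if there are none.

B, C

A → no match
B → match
C → match
D → no match
E → no match — must start with `1`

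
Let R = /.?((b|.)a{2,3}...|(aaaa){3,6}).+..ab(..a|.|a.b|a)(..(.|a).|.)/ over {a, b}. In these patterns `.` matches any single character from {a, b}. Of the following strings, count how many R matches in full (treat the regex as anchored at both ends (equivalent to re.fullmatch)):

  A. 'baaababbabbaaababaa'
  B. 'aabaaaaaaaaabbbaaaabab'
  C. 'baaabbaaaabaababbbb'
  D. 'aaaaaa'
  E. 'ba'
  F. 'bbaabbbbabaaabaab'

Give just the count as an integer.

2

A → match
B → no match
C → match
D. 'aaaaaa' → no match
E. 'ba' → no match
F → no match
Total matched: 2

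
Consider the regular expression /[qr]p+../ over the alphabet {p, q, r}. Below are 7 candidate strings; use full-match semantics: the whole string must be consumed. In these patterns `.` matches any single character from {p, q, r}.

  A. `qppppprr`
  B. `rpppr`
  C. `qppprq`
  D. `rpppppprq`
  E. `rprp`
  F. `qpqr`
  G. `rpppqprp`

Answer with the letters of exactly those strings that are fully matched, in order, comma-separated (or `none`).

A. `qppppprr` → match
B. `rpppr` → match
C. `qppprq` → match
D. `rpppppprq` → match
E. `rprp` → match
F. `qpqr` → match
G. `rpppqprp` → no match

A, B, C, D, E, F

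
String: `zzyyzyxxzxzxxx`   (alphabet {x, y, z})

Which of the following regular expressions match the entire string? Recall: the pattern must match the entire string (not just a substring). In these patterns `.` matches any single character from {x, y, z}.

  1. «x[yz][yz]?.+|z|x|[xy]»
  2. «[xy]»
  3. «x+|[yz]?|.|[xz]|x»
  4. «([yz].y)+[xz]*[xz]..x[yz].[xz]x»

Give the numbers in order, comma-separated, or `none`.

1 → no match
2 → no match
3 → no match
4 → match

4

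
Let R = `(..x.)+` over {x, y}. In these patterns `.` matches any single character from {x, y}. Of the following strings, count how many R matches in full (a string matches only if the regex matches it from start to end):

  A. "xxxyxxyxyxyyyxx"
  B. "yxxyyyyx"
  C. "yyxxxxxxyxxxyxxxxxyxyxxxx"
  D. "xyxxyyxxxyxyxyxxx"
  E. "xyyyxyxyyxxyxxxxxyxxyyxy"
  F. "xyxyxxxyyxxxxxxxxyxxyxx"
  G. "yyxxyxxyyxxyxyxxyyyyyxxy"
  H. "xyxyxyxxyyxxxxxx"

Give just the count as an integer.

1

A → no match
B. "yxxyyyyx" → no match
C → no match
D → no match
E → no match
F → no match
G → no match
H → match
Total matched: 1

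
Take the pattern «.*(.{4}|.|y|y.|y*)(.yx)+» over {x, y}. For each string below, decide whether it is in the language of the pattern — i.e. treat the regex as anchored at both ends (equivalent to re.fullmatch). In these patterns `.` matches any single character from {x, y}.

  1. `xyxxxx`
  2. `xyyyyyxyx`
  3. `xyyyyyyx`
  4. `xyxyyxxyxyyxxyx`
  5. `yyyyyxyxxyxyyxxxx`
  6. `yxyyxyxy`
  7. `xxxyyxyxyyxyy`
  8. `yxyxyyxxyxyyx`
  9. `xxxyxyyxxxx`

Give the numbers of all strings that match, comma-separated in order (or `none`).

1 → no match — must end with `yx`
2 → match
3 → match
4 → match
5 → no match — must end with `yx`
6 → no match — must end with `yx`
7 → no match — must end with `yx`
8 → match
9 → no match — must end with `yx`

2, 3, 4, 8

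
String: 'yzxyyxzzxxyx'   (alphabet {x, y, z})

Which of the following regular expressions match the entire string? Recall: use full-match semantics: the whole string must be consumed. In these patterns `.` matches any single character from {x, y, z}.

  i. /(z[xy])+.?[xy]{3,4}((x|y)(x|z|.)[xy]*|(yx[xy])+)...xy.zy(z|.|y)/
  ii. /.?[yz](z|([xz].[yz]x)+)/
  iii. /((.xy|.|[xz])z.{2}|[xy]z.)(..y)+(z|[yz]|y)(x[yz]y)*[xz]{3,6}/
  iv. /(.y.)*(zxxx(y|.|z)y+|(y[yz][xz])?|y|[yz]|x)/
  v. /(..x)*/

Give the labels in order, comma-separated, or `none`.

v

i → no match — must start with 'z'
ii → no match
iii → no match
iv → no match
v → match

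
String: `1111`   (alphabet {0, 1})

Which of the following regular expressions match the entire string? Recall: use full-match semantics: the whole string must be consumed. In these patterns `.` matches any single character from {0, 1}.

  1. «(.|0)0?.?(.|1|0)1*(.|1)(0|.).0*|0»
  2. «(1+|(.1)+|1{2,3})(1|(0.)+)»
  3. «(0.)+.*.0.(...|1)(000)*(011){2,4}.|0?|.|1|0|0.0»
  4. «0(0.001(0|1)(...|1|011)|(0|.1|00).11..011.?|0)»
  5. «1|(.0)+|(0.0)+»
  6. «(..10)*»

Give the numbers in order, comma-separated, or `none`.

1 → no match
2 → match
3 → no match
4 → no match — must start with `0`
5 → no match
6 → no match

2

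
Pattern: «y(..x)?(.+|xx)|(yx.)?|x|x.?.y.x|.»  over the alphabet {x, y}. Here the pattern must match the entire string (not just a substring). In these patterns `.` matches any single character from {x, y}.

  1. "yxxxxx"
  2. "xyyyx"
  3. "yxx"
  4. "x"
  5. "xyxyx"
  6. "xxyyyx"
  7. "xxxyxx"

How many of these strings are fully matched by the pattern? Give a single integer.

1 → match
2 → match
3 → match
4 → match
5 → no match
6 → match
7 → match
Total matched: 6

6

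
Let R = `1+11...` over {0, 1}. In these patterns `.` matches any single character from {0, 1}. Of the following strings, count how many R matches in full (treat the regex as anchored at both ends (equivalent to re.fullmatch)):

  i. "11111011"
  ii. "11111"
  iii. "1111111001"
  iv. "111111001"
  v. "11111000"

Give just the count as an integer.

4

i → match
ii → no match
iii → match
iv → match
v → match
Total matched: 4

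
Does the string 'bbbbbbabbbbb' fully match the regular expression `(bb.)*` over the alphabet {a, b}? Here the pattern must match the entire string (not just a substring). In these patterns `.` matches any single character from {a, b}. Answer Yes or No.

No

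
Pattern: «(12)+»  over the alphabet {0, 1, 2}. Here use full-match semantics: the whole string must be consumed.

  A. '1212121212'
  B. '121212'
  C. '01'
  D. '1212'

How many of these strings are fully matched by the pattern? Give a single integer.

A → match
B → match
C → no match — must start with '12'
D → match
Total matched: 3

3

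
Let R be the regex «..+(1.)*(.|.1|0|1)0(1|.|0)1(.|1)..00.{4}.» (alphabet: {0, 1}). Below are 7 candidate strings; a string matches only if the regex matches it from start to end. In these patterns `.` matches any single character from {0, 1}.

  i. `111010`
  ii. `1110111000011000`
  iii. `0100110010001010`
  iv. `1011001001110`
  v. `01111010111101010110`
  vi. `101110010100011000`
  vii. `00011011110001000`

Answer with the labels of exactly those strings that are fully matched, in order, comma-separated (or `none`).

i → no match
ii → match
iii → match
iv → no match
v → no match
vi → match
vii → no match

ii, iii, vi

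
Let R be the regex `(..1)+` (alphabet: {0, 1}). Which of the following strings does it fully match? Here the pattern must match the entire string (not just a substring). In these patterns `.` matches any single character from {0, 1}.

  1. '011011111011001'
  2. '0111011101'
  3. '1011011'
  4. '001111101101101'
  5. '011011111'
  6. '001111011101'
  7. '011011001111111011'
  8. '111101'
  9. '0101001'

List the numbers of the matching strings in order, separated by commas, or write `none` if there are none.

1 → match
2 → no match
3 → no match
4 → match
5 → match
6 → match
7 → match
8 → match
9 → no match

1, 4, 5, 6, 7, 8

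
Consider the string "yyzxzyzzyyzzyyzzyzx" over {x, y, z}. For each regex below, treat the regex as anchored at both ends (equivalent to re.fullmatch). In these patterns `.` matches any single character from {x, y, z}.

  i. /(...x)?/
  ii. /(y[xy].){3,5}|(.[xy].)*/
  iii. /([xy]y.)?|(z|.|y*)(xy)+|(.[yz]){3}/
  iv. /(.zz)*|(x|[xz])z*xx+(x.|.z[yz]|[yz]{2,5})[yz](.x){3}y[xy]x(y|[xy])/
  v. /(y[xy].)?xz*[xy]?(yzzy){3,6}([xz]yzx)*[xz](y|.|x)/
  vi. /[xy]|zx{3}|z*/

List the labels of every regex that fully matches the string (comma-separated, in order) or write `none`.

v

i → no match
ii → no match
iii → no match
iv → no match
v → match
vi → no match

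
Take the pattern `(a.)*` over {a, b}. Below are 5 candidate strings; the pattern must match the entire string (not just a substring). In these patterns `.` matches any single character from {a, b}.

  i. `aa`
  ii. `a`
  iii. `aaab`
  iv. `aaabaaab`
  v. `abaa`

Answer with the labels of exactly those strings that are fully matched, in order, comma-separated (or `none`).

i → match
ii → no match
iii → match
iv → match
v → match

i, iii, iv, v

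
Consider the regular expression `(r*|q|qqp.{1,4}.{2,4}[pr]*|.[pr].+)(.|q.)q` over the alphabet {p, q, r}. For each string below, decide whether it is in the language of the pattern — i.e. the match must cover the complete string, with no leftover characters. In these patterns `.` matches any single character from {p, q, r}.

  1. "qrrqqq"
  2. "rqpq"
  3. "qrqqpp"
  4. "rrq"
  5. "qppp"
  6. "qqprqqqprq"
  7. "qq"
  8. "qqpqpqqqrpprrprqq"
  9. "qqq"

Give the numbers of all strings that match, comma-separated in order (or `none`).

1 → match
2 → match
3 → no match — must end with "q"
4 → match
5 → no match — must end with "q"
6 → match
7 → match
8 → match
9 → match

1, 2, 4, 6, 7, 8, 9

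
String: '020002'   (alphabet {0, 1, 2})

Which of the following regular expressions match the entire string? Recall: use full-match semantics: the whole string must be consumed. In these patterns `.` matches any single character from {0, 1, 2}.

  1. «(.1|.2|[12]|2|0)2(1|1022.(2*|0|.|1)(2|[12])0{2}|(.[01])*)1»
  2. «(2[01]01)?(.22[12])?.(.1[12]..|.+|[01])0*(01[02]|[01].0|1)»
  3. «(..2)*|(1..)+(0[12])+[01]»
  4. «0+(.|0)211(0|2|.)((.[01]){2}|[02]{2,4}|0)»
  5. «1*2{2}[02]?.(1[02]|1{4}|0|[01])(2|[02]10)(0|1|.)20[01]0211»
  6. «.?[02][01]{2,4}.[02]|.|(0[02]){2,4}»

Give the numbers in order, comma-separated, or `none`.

6

1 → no match — must end with '1'
2 → no match
3 → no match
4 → no match
5 → no match — must end with '0211'
6 → match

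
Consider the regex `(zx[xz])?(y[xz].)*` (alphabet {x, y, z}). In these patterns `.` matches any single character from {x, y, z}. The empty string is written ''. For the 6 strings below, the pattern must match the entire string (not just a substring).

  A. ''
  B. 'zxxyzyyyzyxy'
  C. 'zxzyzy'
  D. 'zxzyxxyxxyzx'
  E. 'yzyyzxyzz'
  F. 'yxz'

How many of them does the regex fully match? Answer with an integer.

A → match
B → no match
C → match
D → match
E → match
F → match
Total matched: 5

5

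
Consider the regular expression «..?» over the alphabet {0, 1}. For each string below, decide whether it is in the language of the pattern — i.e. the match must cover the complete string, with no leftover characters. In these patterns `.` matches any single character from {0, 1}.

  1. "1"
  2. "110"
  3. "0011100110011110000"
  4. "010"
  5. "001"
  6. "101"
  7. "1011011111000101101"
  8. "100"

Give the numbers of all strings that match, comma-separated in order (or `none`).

1 → match
2 → no match
3 → no match
4 → no match
5 → no match
6 → no match
7 → no match
8 → no match

1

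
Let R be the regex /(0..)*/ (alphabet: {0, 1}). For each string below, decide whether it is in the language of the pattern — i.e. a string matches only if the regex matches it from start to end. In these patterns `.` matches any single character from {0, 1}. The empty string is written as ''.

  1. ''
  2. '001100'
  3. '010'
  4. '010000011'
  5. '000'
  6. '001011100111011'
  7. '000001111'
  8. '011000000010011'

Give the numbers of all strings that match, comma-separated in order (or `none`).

1, 3, 4, 5, 8

1 → match
2 → no match
3 → match
4 → match
5 → match
6 → no match
7 → no match
8 → match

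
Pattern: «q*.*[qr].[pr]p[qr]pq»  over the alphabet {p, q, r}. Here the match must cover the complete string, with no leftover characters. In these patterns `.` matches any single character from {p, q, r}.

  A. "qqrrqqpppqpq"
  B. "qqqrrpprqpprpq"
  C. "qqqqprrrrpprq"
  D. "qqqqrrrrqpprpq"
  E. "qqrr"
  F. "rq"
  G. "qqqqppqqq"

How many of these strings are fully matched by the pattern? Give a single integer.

A → match
B → match
C → no match — must end with "pq"
D → match
E → no match — must end with "pq"
F → no match — must end with "pq"
G → no match — must end with "pq"
Total matched: 3

3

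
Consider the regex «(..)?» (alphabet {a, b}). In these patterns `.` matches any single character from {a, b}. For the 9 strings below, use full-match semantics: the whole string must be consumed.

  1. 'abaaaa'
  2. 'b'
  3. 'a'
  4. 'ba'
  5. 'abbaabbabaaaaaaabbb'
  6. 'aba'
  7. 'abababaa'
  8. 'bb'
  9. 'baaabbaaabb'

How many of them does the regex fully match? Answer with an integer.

1 → no match
2 → no match
3 → no match
4 → match
5 → no match
6 → no match
7 → no match
8 → match
9 → no match
Total matched: 2

2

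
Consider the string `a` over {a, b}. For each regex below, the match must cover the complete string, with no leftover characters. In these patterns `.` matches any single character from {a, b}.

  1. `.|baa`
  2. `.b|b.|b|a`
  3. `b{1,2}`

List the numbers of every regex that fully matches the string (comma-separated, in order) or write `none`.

1 → match
2 → match
3 → no match — must start with `b`

1, 2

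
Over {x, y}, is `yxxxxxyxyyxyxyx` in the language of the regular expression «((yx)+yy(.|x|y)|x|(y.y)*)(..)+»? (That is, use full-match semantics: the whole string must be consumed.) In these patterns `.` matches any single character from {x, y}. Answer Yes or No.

No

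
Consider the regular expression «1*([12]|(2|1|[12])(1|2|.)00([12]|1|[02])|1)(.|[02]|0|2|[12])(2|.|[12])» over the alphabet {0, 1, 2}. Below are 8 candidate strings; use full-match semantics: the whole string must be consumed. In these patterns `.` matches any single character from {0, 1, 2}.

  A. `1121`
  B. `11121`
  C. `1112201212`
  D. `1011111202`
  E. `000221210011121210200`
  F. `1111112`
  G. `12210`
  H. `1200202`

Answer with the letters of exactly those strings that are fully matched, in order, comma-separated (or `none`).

A, B, F, H

A. `1121` → match
B. `11121` → match
C. `1112201212` → no match
D. `1011111202` → no match
E → no match
F. `1111112` → match
G. `12210` → no match
H. `1200202` → match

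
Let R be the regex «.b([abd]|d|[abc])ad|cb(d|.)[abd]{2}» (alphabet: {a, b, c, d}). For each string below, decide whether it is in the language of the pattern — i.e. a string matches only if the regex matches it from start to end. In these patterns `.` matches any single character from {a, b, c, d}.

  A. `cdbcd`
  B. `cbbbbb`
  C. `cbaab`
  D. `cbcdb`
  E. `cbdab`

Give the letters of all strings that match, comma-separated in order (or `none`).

A → no match
B → no match
C → match
D → match
E → match

C, D, E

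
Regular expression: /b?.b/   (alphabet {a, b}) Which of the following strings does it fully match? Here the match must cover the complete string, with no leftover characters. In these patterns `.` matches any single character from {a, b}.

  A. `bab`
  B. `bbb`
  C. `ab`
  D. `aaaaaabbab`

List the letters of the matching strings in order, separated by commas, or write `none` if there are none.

A → match
B → match
C → match
D → no match

A, B, C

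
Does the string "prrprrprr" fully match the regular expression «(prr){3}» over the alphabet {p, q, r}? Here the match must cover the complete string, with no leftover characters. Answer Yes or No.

Yes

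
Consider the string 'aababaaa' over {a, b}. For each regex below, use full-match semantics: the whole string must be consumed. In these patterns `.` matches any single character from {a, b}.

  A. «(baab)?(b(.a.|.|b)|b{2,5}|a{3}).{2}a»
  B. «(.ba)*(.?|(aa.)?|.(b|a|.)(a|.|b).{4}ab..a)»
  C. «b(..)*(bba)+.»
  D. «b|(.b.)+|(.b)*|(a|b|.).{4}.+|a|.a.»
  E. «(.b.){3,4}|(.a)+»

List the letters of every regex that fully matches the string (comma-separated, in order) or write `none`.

A → no match
B → no match
C → no match — must start with 'b'
D → match
E → match

D, E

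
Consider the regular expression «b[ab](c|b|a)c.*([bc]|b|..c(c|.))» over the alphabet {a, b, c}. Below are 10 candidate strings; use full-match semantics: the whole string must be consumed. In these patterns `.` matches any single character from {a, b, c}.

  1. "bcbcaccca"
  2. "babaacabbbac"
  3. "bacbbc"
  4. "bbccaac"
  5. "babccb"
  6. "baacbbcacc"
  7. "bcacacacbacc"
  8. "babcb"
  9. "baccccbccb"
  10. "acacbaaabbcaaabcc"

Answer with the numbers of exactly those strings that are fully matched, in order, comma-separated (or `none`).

1 → no match
2 → no match
3 → no match
4 → match
5 → match
6 → match
7 → no match
8 → match
9 → match
10 → no match — must start with "b"

4, 5, 6, 8, 9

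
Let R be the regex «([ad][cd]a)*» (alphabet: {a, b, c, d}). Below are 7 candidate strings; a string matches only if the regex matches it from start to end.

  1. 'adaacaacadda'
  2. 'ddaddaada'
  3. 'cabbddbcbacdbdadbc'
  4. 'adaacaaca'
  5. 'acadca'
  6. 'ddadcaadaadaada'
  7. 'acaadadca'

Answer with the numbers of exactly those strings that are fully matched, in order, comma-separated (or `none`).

1 → match
2 → match
3 → no match
4 → match
5 → match
6 → match
7 → match

1, 2, 4, 5, 6, 7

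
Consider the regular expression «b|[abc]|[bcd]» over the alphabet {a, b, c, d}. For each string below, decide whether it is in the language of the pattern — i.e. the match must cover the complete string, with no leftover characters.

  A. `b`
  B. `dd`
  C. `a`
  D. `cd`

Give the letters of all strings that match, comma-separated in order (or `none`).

A, C

A. `b` → match
B. `dd` → no match
C. `a` → match
D. `cd` → no match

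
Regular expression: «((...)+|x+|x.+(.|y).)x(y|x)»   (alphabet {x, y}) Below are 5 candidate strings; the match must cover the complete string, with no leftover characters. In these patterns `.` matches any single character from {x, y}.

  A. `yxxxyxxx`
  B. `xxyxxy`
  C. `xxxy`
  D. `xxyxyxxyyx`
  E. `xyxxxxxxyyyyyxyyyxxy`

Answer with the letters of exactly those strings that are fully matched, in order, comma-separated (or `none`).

A, B, C, E

A → match
B → match
C → match
D → no match
E → match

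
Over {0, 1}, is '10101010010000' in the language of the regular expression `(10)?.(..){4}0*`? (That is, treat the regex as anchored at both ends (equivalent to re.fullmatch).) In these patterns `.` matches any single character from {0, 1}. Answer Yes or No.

Yes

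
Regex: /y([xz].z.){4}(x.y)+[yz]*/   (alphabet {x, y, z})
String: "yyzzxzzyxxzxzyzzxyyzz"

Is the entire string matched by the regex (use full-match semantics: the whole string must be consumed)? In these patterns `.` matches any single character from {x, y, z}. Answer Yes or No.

No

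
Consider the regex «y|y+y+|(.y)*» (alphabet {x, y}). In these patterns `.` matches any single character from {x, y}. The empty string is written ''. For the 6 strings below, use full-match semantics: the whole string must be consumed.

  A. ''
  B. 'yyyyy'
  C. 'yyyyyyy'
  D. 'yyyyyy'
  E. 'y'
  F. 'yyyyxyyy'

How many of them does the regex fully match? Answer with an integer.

A. '' → match
B. 'yyyyy' → match
C. 'yyyyyyy' → match
D. 'yyyyyy' → match
E. 'y' → match
F. 'yyyyxyyy' → match
Total matched: 6

6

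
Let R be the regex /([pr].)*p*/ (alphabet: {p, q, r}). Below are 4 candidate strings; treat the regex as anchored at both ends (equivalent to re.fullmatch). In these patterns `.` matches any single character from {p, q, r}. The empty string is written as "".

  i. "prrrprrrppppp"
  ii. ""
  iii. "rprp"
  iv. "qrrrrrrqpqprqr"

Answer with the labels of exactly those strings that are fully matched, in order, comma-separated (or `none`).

i, ii, iii

i → match
ii → match
iii → match
iv → no match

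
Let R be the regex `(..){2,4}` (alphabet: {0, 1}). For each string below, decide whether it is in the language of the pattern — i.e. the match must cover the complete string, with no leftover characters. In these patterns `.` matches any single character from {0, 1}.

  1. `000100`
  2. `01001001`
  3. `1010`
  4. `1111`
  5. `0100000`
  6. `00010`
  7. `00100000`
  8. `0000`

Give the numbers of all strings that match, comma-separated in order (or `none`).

1, 2, 3, 4, 7, 8

1 → match
2 → match
3 → match
4 → match
5 → no match
6 → no match
7 → match
8 → match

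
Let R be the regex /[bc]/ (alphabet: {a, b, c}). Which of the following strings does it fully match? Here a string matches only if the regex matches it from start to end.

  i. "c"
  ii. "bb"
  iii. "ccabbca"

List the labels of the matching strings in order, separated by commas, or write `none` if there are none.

i

i → match
ii → no match
iii → no match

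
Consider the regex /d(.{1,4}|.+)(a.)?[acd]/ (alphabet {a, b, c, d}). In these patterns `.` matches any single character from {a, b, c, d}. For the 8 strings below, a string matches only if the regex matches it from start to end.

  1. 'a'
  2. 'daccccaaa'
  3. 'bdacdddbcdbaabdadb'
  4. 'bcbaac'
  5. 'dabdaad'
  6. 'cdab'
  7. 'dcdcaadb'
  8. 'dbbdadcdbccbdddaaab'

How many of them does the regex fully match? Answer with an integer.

1 → no match — must start with 'd'
2 → match
3 → no match — must start with 'd'
4 → no match — must start with 'd'
5 → match
6 → no match — must start with 'd'
7 → no match
8 → no match
Total matched: 2

2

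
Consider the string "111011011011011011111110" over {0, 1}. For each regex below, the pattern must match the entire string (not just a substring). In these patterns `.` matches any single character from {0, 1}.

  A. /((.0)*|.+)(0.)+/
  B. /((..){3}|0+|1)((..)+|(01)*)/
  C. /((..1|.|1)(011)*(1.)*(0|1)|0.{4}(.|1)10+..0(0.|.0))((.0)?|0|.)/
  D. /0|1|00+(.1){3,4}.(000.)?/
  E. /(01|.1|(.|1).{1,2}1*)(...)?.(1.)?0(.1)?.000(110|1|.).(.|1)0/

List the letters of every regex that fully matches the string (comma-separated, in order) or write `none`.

B, C

A → no match
B → match
C → match
D → no match
E → no match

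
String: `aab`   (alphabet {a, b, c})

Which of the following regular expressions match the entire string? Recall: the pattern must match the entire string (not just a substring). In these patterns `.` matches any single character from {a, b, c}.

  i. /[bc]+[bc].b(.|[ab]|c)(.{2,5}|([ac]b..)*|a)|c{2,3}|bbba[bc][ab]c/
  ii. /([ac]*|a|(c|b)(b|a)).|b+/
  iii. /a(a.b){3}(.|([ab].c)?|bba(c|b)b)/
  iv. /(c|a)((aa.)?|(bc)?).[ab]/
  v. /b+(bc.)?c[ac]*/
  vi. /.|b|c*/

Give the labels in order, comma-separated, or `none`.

i → no match
ii → match
iii → no match
iv → match
v → no match — must start with `b`
vi → no match

ii, iv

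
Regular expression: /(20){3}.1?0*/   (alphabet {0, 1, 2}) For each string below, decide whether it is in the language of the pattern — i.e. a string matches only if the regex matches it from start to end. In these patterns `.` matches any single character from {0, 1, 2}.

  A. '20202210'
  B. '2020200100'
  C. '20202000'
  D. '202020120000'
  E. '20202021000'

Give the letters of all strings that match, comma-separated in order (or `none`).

A → no match
B → match
C → match
D → no match
E → match

B, C, E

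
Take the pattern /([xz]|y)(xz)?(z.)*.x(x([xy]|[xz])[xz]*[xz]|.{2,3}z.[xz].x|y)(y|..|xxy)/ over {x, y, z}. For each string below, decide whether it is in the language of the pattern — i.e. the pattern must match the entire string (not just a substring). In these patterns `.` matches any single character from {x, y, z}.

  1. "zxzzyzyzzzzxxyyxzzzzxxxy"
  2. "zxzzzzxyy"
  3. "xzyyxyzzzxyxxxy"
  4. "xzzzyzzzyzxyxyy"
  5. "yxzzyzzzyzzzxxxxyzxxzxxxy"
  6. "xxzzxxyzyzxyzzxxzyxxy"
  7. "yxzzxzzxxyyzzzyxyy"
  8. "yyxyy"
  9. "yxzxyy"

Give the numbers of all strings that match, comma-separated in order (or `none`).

1, 2, 3, 4, 5, 7, 8

1 → match
2 → match
3 → match
4 → match
5 → match
6 → no match
7 → match
8 → match
9 → no match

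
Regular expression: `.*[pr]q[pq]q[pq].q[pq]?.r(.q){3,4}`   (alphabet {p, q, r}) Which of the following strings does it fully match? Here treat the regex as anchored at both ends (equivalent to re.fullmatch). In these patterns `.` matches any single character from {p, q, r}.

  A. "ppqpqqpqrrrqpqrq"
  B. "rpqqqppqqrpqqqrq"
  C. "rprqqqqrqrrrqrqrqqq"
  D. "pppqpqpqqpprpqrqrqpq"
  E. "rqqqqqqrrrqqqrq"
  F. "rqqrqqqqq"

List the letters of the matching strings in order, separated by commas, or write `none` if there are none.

A → match
B → match
C → match
D → match
E → match
F → no match

A, B, C, D, E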